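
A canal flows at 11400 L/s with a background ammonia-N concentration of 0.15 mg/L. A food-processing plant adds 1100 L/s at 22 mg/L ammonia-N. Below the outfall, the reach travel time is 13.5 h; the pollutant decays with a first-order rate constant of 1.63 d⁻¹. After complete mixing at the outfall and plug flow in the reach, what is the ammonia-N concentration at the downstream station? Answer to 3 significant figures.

Conservation of mass: C = (11400·0.1500 + 1100·22.00) / 12500 = 25910/12500 = 2.073 mg/L.
After decay, C = 2.073 × e^(−kt) = 2.073 × 0.3998 = 0.8286 mg/L.

0.829 mg/L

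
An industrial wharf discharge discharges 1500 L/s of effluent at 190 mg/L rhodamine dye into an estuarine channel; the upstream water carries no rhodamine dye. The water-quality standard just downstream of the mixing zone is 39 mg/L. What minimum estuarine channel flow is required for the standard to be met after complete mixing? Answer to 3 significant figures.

5810 L/s

Set C_mix = 39: (Q·0 + 1500·190.0) / (Q + 1500) = 39
→ Q = 1500·(190.0 − 39)/(39 − 0) = 5808 L/s.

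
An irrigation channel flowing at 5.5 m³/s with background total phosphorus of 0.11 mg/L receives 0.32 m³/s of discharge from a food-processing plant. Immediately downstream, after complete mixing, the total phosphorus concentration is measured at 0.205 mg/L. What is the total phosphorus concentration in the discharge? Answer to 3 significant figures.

Mass balance: 5.500·0.1100 + 0.3200·Cₑ = 5.820·0.2050
→ Cₑ = (5.820·0.2050 − 5.500·0.1100) / 0.3200 = 1.838 mg/L.

1.84 mg/L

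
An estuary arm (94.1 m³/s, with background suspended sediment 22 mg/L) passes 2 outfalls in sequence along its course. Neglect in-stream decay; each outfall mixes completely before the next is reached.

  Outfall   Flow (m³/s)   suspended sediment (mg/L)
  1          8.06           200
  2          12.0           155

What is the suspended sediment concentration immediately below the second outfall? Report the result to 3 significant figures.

Below outfall 1: Q → 102.2 m³/s, C = (94.10·22.00 + 8.060·200.0)/102.2 = 36.04 mg/L.
Below outfall 2: Q → 114.2 m³/s, C = (102.2·36.04 + 12.00·155.0)/114.2 = 48.55 mg/L.

48.5 mg/L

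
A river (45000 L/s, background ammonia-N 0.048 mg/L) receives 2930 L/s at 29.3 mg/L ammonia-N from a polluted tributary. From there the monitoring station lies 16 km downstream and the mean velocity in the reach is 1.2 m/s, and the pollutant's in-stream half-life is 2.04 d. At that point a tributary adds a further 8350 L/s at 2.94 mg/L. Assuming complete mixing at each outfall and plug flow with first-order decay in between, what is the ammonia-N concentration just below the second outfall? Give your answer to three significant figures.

1.92 mg/L

Mixed concentration C = ΣQC/ΣQ = (45000·0.04800 + 2930·29.30) / 47930 = 88010/47930 = 1.836 mg/L; combined flow 47930 L/s.
Travel time t = 16·1000 / 1.2 = 13330 s = 3.704 h.
Half-life 2.04 d → k = ln 2 / 2.04 = 0.3398 d⁻¹.
First-order decay: C = 1.836·exp(−k·t) = 1.836·0.9489 = 1.742 mg/L.
At the second outfall, C = (47930·1.742 + 8350·2.940) / (47930 + 8350) = 1.920 mg/L.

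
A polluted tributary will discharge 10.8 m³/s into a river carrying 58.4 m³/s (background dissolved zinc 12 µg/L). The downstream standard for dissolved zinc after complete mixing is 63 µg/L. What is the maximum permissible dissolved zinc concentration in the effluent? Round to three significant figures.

At the limit, (Qr·Cr + Qe·Cₑ)/(Qr + Qe) = 63:
Cₑ = (69.20·63 − 58.40·12.00) / 10.80 = 338.8 µg/L.

339 µg/L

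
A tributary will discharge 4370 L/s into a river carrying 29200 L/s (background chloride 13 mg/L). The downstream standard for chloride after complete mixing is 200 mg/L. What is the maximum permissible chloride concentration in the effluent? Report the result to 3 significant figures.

1450 mg/L

At the limit, (Qr·Cr + Qe·Cₑ)/(Qr + Qe) = 200:
Cₑ = (33570·200 − 29200·13.00) / 4370 = 1450 mg/L.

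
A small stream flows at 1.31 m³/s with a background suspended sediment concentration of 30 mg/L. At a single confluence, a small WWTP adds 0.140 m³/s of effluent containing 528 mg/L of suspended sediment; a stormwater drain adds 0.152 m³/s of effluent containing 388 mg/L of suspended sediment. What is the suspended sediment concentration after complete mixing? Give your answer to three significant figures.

After mixing, C = (1.310·30.00 + 0.1400·528.0 + 0.1520·388.0) / 1.602 = 172.2/1.602 = 107.5 mg/L.

107 mg/L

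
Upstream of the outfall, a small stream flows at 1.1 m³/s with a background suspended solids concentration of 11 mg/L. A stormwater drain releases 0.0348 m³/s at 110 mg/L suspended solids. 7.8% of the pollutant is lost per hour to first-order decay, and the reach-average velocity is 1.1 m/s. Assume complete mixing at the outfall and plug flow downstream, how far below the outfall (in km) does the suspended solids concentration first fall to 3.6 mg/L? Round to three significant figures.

66.4 km

Conservation of mass: C = (1.100·11.00 + 0.03480·110.0) / 1.135 = 15.93/1.135 = 14.04 mg/L.
7.8%/h lost → k = −ln(1 − 0.078) = 0.08121 h⁻¹.
Set 14.04·exp(−k·t) = 3.6 → t = ln(14.04/3.6)/k = 60320 s = 16.76 h.
Distance = v·t = 1.1·60320 = 66350 m = 66.35 km.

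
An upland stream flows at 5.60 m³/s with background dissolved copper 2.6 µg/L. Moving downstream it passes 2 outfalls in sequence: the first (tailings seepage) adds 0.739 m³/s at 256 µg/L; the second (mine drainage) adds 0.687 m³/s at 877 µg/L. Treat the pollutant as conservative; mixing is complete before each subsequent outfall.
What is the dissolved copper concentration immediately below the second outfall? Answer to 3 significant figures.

After outfall 1: Q = 5.600 + 0.7390 = 6.339 m³/s; C = (5.600·2.600 + 0.7390·256.0)/6.339 = 32.14 µg/L.
After outfall 2: Q = 6.339 + 0.6870 = 7.026 m³/s; C = (6.339·32.14 + 0.6870·877.0)/7.026 = 114.8 µg/L.

115 µg/L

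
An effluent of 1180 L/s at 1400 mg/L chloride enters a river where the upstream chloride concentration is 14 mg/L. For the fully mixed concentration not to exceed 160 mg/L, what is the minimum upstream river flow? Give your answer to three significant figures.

Set C_mix = 160: (Q·14.00 + 1180·1400) / (Q + 1180) = 160
→ Q = 1180·(1400 − 160)/(160 − 14.00) = 10020 L/s.

10000 L/s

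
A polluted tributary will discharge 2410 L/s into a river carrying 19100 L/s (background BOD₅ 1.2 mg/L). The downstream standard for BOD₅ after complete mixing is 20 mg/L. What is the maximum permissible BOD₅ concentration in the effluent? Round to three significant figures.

169 mg/L

At the limit, (Qr·Cr + Qe·Cₑ)/(Qr + Qe) = 20:
Cₑ = (21510·20 − 19100·1.200) / 2410 = 169.0 mg/L.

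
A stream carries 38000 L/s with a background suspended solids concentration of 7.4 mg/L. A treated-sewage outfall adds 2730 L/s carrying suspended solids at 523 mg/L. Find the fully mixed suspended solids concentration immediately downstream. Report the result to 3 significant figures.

Conservation of mass: C = (38000·7.400 + 2730·523.0) / 40730 = 1709000/40730 = 41.96 mg/L.

42.0 mg/L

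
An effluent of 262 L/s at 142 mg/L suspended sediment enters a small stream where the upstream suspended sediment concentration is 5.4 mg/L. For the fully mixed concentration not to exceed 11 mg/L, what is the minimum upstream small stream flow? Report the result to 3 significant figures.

Set C_mix = 11: (Q·5.400 + 262.0·142.0) / (Q + 262.0) = 11
→ Q = 262.0·(142.0 − 11)/(11 − 5.400) = 6129 L/s.

6130 L/s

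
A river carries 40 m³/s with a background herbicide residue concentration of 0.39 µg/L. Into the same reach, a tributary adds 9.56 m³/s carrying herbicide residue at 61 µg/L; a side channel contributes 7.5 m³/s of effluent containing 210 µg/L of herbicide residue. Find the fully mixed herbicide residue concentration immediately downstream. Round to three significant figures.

Flow-weighted average: C = (40.00·0.3900 + 9.560·61.00 + 7.500·210.0) / 57.06 = 2174/57.06 = 38.10 µg/L.

38.1 µg/L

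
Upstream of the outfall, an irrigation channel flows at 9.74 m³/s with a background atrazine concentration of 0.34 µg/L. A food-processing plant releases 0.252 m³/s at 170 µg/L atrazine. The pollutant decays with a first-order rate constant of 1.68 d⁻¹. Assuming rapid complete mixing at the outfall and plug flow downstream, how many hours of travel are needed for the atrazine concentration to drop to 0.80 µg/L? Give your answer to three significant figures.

25.0 h

Conservation of mass: C = (9.740·0.3400 + 0.2520·170.0) / 9.992 = 46.15/9.992 = 4.619 µg/L.
4.619·exp(−k·t) = 0.80 → t = ln(4.619/0.80)/k = 90170 s = 25.05 h.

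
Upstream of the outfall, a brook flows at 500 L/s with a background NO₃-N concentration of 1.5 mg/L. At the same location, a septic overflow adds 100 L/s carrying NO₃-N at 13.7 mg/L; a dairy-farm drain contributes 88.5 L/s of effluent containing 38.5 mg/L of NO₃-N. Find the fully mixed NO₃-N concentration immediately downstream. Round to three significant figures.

8.03 mg/L

After mixing, C = (500.0·1.500 + 100.0·13.70 + 88.50·38.50) / 688.5 = 5527/688.5 = 8.028 mg/L.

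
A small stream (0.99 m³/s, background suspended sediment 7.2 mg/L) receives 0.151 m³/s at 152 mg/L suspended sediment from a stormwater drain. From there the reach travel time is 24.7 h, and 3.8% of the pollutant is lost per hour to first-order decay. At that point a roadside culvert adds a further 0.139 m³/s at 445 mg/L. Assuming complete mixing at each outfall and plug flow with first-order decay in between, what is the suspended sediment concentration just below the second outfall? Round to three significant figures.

Flow-weighted average: C = (0.9900·7.200 + 0.1510·152.0) / 1.141 = 30.08/1.141 = 26.36 mg/L; combined flow 1.141 m³/s.
3.8%/h lost → k = −ln(1 − 0.038) = 0.03874 h⁻¹.
After decay, C = 26.36 × e^(−kt) = 26.36 × 0.3841 = 10.13 mg/L.
Second outfall: C = (1.141·10.13 + 0.1390·445.0)/1.280 = 57.35 mg/L.

57.4 mg/L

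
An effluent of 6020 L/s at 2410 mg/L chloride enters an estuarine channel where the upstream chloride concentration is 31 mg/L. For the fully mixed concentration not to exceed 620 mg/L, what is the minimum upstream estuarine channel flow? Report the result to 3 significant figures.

18300 L/s

Set C_mix = 620: (Q·31.00 + 6020·2410) / (Q + 6020) = 620
→ Q = 6020·(2410 − 620)/(620 − 31.00) = 18300 L/s.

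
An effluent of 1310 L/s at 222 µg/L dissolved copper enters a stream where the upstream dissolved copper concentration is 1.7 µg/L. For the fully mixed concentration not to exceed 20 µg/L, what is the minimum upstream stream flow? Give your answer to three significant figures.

Set C_mix = 20: (Q·1.700 + 1310·222.0) / (Q + 1310) = 20
→ Q = 1310·(222.0 − 20)/(20 − 1.700) = 14460 L/s.

14500 L/s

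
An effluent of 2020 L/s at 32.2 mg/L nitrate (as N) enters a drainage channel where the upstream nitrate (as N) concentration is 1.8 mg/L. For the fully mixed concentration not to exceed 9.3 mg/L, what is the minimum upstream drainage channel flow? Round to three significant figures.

Set C_mix = 9.3: (Q·1.800 + 2020·32.20) / (Q + 2020) = 9.3
→ Q = 2020·(32.20 − 9.3)/(9.3 − 1.800) = 6168 L/s.

6170 L/s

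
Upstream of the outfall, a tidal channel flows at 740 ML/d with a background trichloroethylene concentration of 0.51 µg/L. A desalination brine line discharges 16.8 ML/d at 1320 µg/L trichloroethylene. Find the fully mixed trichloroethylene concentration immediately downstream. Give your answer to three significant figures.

29.8 µg/L

Mixed concentration C = ΣQC/ΣQ = (740.0·0.5100 + 16.80·1320) / 756.8 = 22550/756.8 = 29.80 µg/L.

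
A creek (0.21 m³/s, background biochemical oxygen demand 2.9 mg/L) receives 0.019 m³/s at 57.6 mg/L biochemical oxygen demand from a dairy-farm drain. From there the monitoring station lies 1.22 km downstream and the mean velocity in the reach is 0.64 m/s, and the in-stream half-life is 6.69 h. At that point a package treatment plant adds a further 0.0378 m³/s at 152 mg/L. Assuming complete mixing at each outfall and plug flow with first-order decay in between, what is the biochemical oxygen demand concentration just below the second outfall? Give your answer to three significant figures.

27.6 mg/L

Flow-weighted average: C = (0.2100·2.900 + 0.01900·57.60) / 0.2290 = 1.703/0.2290 = 7.438 mg/L; combined flow 0.2290 m³/s.
Travel time t = 1.22·1000 / 0.64 = 1906 s = 0.5295 h.
Half-life 6.69 h → k = ln 2 / 6.69 = 0.1036 h⁻¹ = 2.487 d⁻¹.
After decay, C = 7.438 × e^(−kt) = 7.438 × 0.9466 = 7.041 mg/L.
Second outfall: C = (0.2290·7.041 + 0.03780·152.0)/0.2668 = 27.58 mg/L.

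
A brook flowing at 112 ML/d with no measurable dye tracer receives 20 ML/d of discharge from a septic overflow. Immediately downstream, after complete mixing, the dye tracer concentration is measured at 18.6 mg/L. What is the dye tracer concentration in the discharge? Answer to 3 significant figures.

123 mg/L

Mass balance: 112.0·0 + 20.00·Cₑ = 132.0·18.60
→ Cₑ = (132.0·18.60 − 112.0·0) / 20.00 = 122.8 mg/L.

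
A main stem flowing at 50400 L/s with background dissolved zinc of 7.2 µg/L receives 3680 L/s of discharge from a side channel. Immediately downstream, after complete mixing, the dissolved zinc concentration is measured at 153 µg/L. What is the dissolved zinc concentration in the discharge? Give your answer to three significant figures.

2150 µg/L

Mass balance: 50400·7.200 + 3680·Cₑ = 54080·153.0
→ Cₑ = (54080·153.0 − 50400·7.200) / 3680 = 2150 µg/L.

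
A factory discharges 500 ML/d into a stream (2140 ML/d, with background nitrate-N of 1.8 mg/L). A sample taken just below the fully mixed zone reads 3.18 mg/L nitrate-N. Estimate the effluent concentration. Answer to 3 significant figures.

Mass balance: 2140·1.800 + 500.0·Cₑ = 2640·3.180
→ Cₑ = (2640·3.180 − 2140·1.800) / 500.0 = 9.086 mg/L.

9.09 mg/L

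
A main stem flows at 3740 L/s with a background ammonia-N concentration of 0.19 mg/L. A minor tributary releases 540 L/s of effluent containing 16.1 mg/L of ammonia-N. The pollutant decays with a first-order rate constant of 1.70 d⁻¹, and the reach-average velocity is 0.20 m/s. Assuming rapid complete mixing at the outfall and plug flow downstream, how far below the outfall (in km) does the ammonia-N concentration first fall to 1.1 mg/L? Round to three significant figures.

7.03 km

Mass balance: C = (3740·0.1900 + 540.0·16.10) / 4280 = 9405/4280 = 2.197 mg/L.
Set 2.197·exp(−k·t) = 1.1 → t = ln(2.197/1.1)/k = 35170 s = 9.769 h.
Distance = v·t = 0.20·35170 = 7033 m = 7.033 km.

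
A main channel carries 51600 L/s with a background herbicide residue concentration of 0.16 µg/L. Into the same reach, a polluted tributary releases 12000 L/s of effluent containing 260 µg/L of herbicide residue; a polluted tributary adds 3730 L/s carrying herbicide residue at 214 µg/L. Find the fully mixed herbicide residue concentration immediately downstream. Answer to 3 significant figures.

Mixed concentration C = ΣQC/ΣQ = (51600·0.1600 + 12000·260.0 + 3730·214.0) / 67330 = 3926000/67330 = 58.32 µg/L.

58.3 µg/L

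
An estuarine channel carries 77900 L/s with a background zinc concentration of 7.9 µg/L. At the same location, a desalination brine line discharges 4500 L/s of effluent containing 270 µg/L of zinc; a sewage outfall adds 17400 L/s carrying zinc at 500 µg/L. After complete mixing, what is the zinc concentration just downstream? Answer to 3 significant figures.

106 µg/L

Mass balance: C = (77900·7.900 + 4500·270.0 + 17400·500.0) / 99800 = 10530000/99800 = 105.5 µg/L.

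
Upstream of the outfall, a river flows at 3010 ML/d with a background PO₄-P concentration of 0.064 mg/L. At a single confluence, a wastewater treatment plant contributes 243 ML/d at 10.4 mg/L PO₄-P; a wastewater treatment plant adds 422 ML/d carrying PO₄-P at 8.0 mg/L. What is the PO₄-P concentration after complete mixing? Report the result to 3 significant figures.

Conservation of mass: C = (3010·0.06400 + 243.0·10.40 + 422.0·8.000) / 3675 = 6096/3675 = 1.659 mg/L.

1.66 mg/L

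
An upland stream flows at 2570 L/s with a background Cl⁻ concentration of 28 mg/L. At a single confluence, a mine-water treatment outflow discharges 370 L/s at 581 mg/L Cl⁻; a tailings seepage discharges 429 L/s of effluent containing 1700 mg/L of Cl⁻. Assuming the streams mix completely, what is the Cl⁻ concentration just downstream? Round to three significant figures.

302 mg/L

Mixed concentration C = ΣQC/ΣQ = (2570·28.00 + 370.0·581.0 + 429.0·1700) / 3369 = 1016000/3369 = 301.6 mg/L.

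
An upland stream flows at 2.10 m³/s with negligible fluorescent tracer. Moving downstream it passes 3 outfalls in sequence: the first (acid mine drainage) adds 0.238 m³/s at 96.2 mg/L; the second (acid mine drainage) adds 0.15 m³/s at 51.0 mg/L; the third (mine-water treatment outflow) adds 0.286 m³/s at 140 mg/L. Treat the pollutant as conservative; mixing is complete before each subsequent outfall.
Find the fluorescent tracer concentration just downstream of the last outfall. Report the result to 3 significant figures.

25.4 mg/L

After outfall 1: Q = 2.100 + 0.2380 = 2.338 m³/s; C = (2.100·0 + 0.2380·96.20)/2.338 = 9.793 mg/L.
After outfall 2: Q = 2.338 + 0.1500 = 2.488 m³/s; C = (2.338·9.793 + 0.1500·51.00)/2.488 = 12.28 mg/L.
After outfall 3: Q = 2.488 + 0.2860 = 2.774 m³/s; C = (2.488·12.28 + 0.2860·140.0)/2.774 = 25.45 mg/L.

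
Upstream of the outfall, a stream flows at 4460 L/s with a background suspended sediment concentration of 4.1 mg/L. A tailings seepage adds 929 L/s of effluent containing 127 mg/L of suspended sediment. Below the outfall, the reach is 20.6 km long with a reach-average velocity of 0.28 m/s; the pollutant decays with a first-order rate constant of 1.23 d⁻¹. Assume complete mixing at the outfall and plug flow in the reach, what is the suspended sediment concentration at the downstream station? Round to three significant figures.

8.87 mg/L

Mixed concentration C = ΣQC/ΣQ = (4460·4.100 + 929.0·127.0) / 5389 = 136300/5389 = 25.29 mg/L.
Travel time t = 20.6·1000 / 0.28 = 73570 s = 20.44 h.
After decay, C = 25.29 × e^(−kt) = 25.29 × 0.3509 = 8.872 mg/L.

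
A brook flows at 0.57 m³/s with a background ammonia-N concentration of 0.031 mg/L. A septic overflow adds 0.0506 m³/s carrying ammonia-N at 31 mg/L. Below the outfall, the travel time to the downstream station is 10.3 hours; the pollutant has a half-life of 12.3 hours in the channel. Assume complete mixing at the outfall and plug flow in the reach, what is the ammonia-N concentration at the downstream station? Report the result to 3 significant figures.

1.43 mg/L

Flow-weighted average: C = (0.5700·0.03100 + 0.05060·31.00) / 0.6206 = 1.586/0.6206 = 2.556 mg/L.
Half-life 12.3 h → k = ln 2 / 12.3 = 0.05635 h⁻¹ = 1.352 d⁻¹.
First-order decay: C = 2.556·exp(−k·t) = 2.556·0.5597 = 1.430 mg/L.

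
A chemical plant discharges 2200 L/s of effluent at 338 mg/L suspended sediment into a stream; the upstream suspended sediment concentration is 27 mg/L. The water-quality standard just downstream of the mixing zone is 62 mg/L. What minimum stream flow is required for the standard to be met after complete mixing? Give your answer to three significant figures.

17300 L/s

Set C_mix = 62: (Q·27.00 + 2200·338.0) / (Q + 2200) = 62
→ Q = 2200·(338.0 − 62)/(62 − 27.00) = 17350 L/s.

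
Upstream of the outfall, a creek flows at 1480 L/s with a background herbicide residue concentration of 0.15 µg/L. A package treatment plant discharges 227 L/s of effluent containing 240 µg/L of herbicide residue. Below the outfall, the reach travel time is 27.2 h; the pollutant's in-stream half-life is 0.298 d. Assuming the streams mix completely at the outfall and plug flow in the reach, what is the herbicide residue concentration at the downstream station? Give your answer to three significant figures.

2.30 µg/L

After mixing, C = (1480·0.1500 + 227.0·240.0) / 1707 = 54700/1707 = 32.05 µg/L.
Half-life 0.298 d → k = ln 2 / 0.298 = 2.326 d⁻¹.
Applying C = C₀e^(−kt): 32.05 × 0.07164 = 2.296 µg/L.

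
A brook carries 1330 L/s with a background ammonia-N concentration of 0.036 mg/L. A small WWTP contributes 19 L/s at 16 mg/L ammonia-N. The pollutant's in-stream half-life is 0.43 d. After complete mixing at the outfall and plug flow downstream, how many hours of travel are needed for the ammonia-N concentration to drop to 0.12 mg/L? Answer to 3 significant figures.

Mass balance: C = (1330·0.03600 + 19.00·16.00) / 1349 = 351.9/1349 = 0.2608 mg/L.
Half-life 0.43 d → k = ln 2 / 0.43 = 1.612 d⁻¹.
0.2608·exp(−k·t) = 0.12 → t = ln(0.2608/0.12)/k = 41620 s = 11.56 h.

11.6 h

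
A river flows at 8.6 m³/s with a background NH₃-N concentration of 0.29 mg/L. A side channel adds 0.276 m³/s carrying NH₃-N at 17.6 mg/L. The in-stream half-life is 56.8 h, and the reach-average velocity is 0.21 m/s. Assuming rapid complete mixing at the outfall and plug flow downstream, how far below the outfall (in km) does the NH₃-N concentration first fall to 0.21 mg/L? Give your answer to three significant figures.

85.0 km

After mixing, C = (8.600·0.2900 + 0.2760·17.60) / 8.876 = 7.352/8.876 = 0.8283 mg/L.
Half-life 56.8 h → k = ln 2 / 56.8 = 0.01220 h⁻¹ = 0.2929 d⁻¹.
Set 0.8283·exp(−k·t) = 0.21 → t = ln(0.8283/0.21)/k = 404800 s = 112.4 h.
Distance = v·t = 0.21·404800 = 85010 m = 85.01 km.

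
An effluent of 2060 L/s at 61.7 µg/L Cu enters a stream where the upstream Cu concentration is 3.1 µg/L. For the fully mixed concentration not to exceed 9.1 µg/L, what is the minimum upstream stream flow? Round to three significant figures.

Set C_mix = 9.1: (Q·3.100 + 2060·61.70) / (Q + 2060) = 9.1
→ Q = 2060·(61.70 − 9.1)/(9.1 − 3.100) = 18060 L/s.

18100 L/s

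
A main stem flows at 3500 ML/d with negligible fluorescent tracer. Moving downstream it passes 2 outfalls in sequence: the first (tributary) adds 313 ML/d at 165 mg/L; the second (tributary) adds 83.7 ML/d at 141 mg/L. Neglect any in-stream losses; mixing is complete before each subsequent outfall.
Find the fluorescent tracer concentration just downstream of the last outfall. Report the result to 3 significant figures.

After outfall 1: Q = 3500 + 313.0 = 3813 ML/d; C = (3500·0 + 313.0·165.0)/3813 = 13.54 mg/L.
After outfall 2: Q = 3813 + 83.70 = 3897 ML/d; C = (3813·13.54 + 83.70·141.0)/3897 = 16.28 mg/L.

16.3 mg/L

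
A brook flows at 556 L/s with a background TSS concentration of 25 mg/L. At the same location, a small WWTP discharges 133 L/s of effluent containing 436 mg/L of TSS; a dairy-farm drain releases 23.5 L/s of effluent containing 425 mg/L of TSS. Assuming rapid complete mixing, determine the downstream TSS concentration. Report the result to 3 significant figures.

115 mg/L

After mixing, C = (556.0·25.00 + 133.0·436.0 + 23.50·425.0) / 712.5 = 81880/712.5 = 114.9 mg/L.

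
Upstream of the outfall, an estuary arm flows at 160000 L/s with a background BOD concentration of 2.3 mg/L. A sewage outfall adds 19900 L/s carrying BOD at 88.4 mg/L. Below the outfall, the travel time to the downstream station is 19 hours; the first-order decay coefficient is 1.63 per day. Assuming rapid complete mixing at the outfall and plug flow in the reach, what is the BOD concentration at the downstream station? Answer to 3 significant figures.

Flow-weighted average: C = (160000·2.300 + 19900·88.40) / 179900 = 2127000/179900 = 11.82 mg/L.
First-order decay: C = 11.82·exp(−k·t) = 11.82·0.2752 = 3.253 mg/L.

3.25 mg/L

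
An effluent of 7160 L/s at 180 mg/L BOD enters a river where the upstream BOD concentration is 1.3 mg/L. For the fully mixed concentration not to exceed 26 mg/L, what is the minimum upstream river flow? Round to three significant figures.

Set C_mix = 26: (Q·1.300 + 7160·180.0) / (Q + 7160) = 26
→ Q = 7160·(180.0 − 26)/(26 − 1.300) = 44640 L/s.

44600 L/s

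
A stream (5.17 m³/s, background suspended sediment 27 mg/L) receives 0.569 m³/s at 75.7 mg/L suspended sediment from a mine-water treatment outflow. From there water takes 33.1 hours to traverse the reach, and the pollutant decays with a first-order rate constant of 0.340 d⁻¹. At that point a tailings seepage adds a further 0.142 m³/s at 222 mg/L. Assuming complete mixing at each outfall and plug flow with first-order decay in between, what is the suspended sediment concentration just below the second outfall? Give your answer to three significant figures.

24.8 mg/L

After mixing, C = (5.170·27.00 + 0.5690·75.70) / 5.739 = 182.7/5.739 = 31.83 mg/L; combined flow 5.739 m³/s.
Applying C = C₀e^(−kt): 31.83 × 0.6257 = 19.91 mg/L.
Second outfall: C = (5.739·19.91 + 0.1420·222.0)/5.881 = 24.79 mg/L.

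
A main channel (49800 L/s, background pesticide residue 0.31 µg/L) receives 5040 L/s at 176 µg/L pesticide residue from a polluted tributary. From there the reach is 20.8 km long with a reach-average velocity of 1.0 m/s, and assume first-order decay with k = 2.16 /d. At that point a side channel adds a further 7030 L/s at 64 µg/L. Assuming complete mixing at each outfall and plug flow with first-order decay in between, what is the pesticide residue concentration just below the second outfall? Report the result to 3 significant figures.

Mass balance: C = (49800·0.3100 + 5040·176.0) / 54840 = 902500/54840 = 16.46 µg/L; combined flow 54840 L/s.
Travel time t = 20.8·1000 / 1.0 = 20800 s = 5.778 h.
Applying C = C₀e^(−kt): 16.46 × 0.5945 = 9.784 µg/L.
At the second outfall, C = (54840·9.784 + 7030·64.00) / (54840 + 7030) = 15.94 µg/L.

15.9 µg/L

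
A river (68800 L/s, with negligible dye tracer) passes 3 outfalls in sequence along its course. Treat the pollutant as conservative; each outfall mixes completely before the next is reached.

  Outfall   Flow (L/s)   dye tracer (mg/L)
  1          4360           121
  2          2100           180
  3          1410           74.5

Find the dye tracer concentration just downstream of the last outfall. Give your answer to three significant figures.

Below outfall 1: Q → 73160 L/s, C = (68800·0 + 4360·121.0)/73160 = 7.211 mg/L.
Below outfall 2: Q → 75260 L/s, C = (73160·7.211 + 2100·180.0)/75260 = 12.03 mg/L.
Below outfall 3: Q → 76670 L/s, C = (75260·12.03 + 1410·74.50)/76670 = 13.18 mg/L.

13.2 mg/L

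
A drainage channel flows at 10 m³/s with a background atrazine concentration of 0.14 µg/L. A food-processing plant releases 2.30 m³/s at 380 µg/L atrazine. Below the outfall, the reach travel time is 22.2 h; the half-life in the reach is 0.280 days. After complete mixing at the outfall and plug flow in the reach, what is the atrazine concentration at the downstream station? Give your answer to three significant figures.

Flow-weighted average: C = (10.00·0.1400 + 2.300·380.0) / 12.30 = 875.4/12.30 = 71.17 µg/L.
Half-life 0.280 d → k = ln 2 / 0.280 = 2.476 d⁻¹.
Applying C = C₀e^(−kt): 71.17 × 0.1013 = 7.208 µg/L.

7.21 µg/L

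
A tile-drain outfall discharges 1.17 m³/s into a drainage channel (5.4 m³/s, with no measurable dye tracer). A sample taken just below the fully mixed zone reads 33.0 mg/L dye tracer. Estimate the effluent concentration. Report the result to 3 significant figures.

Mass balance: 5.400·0 + 1.170·Cₑ = 6.570·33.00
→ Cₑ = (6.570·33.00 − 5.400·0) / 1.170 = 185.3 mg/L.

185 mg/L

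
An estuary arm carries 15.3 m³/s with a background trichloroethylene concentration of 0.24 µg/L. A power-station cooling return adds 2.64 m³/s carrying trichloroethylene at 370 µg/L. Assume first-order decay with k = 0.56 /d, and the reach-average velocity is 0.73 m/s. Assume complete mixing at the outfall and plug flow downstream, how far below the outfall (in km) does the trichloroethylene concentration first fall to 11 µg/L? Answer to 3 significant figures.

181 km

Mass balance: C = (15.30·0.2400 + 2.640·370.0) / 17.94 = 980.5/17.94 = 54.65 µg/L.
Set 54.65·exp(−k·t) = 11 → t = ln(54.65/11)/k = 247300 s = 68.70 h.
Distance = v·t = 0.73·247300 = 180600 m = 180.6 km.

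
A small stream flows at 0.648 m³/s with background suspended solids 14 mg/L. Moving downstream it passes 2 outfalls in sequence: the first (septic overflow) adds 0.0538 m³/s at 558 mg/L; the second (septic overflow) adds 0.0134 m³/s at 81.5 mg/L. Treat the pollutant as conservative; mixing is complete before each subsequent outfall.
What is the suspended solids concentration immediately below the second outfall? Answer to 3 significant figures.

Below outfall 1: Q → 0.7018 m³/s, C = (0.6480·14.00 + 0.05380·558.0)/0.7018 = 55.70 mg/L.
Below outfall 2: Q → 0.7152 m³/s, C = (0.7018·55.70 + 0.01340·81.50)/0.7152 = 56.19 mg/L.

56.2 mg/L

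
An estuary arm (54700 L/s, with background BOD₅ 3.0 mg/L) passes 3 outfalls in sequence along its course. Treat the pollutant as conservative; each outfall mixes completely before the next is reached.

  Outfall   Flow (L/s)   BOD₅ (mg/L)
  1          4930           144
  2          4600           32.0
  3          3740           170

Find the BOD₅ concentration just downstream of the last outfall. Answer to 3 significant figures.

Outfall 1: combined Q = 59630 L/s; C = (54700·3.000 + 4930·144.0)/59630 = 14.66 mg/L.
Outfall 2: combined Q = 64230 L/s; C = (59630·14.66 + 4600·32.00)/64230 = 15.90 mg/L.
Outfall 3: combined Q = 67970 L/s; C = (64230·15.90 + 3740·170.0)/67970 = 24.38 mg/L.

24.4 mg/L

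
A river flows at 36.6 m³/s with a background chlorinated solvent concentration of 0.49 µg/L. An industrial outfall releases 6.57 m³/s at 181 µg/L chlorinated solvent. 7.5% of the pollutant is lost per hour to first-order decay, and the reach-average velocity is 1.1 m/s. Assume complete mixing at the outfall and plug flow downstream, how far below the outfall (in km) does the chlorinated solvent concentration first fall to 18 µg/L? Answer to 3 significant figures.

Mass balance: C = (36.60·0.4900 + 6.570·181.0) / 43.17 = 1207/43.17 = 27.96 µg/L.
7.5%/h lost → k = −ln(1 − 0.075) = 0.07796 h⁻¹.
Set 27.96·exp(−k·t) = 18 → t = ln(27.96/18)/k = 20340 s = 5.650 h.
Distance = v·t = 1.1·20340 = 22370 m = 22.37 km.

22.4 km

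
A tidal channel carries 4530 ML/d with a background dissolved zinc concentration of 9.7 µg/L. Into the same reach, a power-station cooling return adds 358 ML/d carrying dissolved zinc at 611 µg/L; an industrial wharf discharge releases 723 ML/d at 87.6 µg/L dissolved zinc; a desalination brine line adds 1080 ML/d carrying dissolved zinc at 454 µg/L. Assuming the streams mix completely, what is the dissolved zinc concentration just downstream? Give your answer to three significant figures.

Flow-weighted average: C = (4530·9.700 + 358.0·611.0 + 723.0·87.60 + 1080·454.0) / 6691 = 816300/6691 = 122.0 µg/L.

122 µg/L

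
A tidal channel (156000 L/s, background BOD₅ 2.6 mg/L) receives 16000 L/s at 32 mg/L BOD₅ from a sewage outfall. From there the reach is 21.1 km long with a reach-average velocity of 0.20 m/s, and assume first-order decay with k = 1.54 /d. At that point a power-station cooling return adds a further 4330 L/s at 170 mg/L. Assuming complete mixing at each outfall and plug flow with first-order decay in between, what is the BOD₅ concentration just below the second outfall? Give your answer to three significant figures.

4.97 mg/L

After mixing, C = (156000·2.600 + 16000·32.00) / 172000 = 917600/172000 = 5.335 mg/L; combined flow 172000 L/s.
Travel time t = 21.1·1000 / 0.20 = 105500 s = 29.31 h.
Applying C = C₀e^(−kt): 5.335 × 0.1525 = 0.8137 mg/L.
At the second outfall, C = (172000·0.8137 + 4330·170.0) / (172000 + 4330) = 4.968 mg/L.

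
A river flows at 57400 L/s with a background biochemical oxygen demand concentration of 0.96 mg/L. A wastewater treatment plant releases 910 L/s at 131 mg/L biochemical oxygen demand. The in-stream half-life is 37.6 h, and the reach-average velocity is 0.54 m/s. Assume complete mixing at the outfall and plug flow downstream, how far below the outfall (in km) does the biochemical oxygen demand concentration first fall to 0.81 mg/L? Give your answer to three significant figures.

138 km

Mixed concentration C = ΣQC/ΣQ = (57400·0.9600 + 910.0·131.0) / 58310 = 174300/58310 = 2.989 mg/L.
Half-life 37.6 h → k = ln 2 / 37.6 = 0.01843 h⁻¹ = 0.4424 d⁻¹.
Set 2.989·exp(−k·t) = 0.81 → t = ln(2.989/0.81)/k = 255000 s = 70.83 h.
Distance = v·t = 0.54·255000 = 137700 m = 137.7 km.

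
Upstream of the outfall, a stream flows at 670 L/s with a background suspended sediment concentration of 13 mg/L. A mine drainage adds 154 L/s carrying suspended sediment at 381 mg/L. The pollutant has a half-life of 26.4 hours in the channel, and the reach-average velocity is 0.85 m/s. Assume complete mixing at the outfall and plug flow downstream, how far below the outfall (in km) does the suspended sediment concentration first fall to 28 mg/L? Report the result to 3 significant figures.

Mass balance: C = (670.0·13.00 + 154.0·381.0) / 824.0 = 67380/824.0 = 81.78 mg/L.
Half-life 26.4 h → k = ln 2 / 26.4 = 0.02626 h⁻¹ = 0.6301 d⁻¹.
Set 81.78·exp(−k·t) = 28 → t = ln(81.78/28)/k = 147000 s = 40.82 h.
Distance = v·t = 0.85·147000 = 124900 m = 124.9 km.

125 km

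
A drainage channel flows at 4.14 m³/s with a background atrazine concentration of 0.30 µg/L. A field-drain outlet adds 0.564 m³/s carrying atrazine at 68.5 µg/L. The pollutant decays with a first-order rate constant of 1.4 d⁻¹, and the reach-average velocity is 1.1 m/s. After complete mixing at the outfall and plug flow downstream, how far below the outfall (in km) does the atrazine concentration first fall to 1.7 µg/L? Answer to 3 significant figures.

109 km

After mixing, C = (4.140·0.3000 + 0.5640·68.50) / 4.704 = 39.88/4.704 = 8.477 µg/L.
Set 8.477·exp(−k·t) = 1.7 → t = ln(8.477/1.7)/k = 99160 s = 27.54 h.
Distance = v·t = 1.1·99160 = 109100 m = 109.1 km.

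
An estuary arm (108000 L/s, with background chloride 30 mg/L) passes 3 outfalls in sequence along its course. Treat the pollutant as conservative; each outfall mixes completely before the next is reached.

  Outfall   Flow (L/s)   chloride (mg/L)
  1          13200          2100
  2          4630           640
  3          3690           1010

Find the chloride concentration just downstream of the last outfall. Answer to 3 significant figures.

291 mg/L

After outfall 1: Q = 108000 + 13200 = 121200 L/s; C = (108000·30.00 + 13200·2100)/121200 = 255.4 mg/L.
After outfall 2: Q = 121200 + 4630 = 125800 L/s; C = (121200·255.4 + 4630·640.0)/125800 = 269.6 mg/L.
After outfall 3: Q = 125800 + 3690 = 129500 L/s; C = (125800·269.6 + 3690·1010)/129500 = 290.7 mg/L.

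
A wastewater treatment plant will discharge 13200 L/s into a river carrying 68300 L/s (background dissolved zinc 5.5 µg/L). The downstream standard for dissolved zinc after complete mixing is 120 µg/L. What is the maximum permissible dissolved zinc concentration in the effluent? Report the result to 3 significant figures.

At the limit, (Qr·Cr + Qe·Cₑ)/(Qr + Qe) = 120:
Cₑ = (81500·120 − 68300·5.500) / 13200 = 712.5 µg/L.

712 µg/L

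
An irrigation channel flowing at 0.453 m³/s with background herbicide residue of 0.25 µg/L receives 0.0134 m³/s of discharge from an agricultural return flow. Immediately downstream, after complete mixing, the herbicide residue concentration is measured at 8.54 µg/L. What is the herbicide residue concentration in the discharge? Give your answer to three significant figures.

289 µg/L

Mass balance: 0.4530·0.2500 + 0.01340·Cₑ = 0.4664·8.540
→ Cₑ = (0.4664·8.540 − 0.4530·0.2500) / 0.01340 = 288.8 µg/L.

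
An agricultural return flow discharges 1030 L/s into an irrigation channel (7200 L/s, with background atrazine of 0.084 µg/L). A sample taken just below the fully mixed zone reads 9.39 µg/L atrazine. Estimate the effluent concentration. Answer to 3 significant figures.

Mass balance: 7200·0.08400 + 1030·Cₑ = 8230·9.390
→ Cₑ = (8230·9.390 − 7200·0.08400) / 1030 = 74.44 µg/L.

74.4 µg/L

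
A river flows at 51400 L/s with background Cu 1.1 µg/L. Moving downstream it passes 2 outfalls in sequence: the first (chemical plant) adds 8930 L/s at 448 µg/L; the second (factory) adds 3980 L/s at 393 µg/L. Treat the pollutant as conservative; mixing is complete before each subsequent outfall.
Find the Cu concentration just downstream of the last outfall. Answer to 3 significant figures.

Outfall 1: combined Q = 60330 L/s; C = (51400·1.100 + 8930·448.0)/60330 = 67.25 µg/L.
Outfall 2: combined Q = 64310 L/s; C = (60330·67.25 + 3980·393.0)/64310 = 87.41 µg/L.

87.4 µg/L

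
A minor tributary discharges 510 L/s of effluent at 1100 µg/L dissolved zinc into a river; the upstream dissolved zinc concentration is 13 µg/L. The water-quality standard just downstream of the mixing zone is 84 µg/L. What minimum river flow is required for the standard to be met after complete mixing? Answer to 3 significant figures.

Set C_mix = 84: (Q·13.00 + 510.0·1100) / (Q + 510.0) = 84
→ Q = 510.0·(1100 − 84)/(84 − 13.00) = 7298 L/s.

7300 L/s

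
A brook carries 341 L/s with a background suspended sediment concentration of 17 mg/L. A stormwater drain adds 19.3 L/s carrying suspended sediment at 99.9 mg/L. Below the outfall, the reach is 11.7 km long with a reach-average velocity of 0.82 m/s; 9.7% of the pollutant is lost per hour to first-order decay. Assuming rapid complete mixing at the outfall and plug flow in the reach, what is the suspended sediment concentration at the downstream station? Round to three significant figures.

Flow-weighted average: C = (341.0·17.00 + 19.30·99.90) / 360.3 = 7725/360.3 = 21.44 mg/L.
Travel time t = 11.7·1000 / 0.82 = 14270 s = 3.963 h.
9.7%/h lost → k = −ln(1 − 0.097) = 0.1020 h⁻¹.
First-order decay: C = 21.44·exp(−k·t) = 21.44·0.6674 = 14.31 mg/L.

14.3 mg/L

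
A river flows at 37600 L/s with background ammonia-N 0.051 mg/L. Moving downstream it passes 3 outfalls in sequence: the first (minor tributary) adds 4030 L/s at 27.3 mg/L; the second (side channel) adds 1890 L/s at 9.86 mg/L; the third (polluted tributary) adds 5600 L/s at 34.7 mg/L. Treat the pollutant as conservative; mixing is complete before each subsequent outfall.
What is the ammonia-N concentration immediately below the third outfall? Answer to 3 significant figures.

After outfall 1: Q = 37600 + 4030 = 41630 L/s; C = (37600·0.05100 + 4030·27.30)/41630 = 2.689 mg/L.
After outfall 2: Q = 41630 + 1890 = 43520 L/s; C = (41630·2.689 + 1890·9.860)/43520 = 3.000 mg/L.
After outfall 3: Q = 43520 + 5600 = 49120 L/s; C = (43520·3.000 + 5600·34.70)/49120 = 6.614 mg/L.

6.61 mg/L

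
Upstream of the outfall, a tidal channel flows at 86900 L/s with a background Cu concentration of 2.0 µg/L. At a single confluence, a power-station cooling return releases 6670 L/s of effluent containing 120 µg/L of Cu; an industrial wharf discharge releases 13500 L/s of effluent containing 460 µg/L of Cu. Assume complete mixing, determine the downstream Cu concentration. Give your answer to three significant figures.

67.1 µg/L

Mixed concentration C = ΣQC/ΣQ = (86900·2.000 + 6670·120.0 + 13500·460.0) / 107100 = 7184000/107100 = 67.10 µg/L.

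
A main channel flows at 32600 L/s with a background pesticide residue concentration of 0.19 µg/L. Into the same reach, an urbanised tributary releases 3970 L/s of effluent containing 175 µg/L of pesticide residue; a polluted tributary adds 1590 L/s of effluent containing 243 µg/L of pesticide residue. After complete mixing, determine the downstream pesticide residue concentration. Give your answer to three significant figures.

28.5 µg/L

Flow-weighted average: C = (32600·0.1900 + 3970·175.0 + 1590·243.0) / 38160 = 1087000/38160 = 28.49 µg/L.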